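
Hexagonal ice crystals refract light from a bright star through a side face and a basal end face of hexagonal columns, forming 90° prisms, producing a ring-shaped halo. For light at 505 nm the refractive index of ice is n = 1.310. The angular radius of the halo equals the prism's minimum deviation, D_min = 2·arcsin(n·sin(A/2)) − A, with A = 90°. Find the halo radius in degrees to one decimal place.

45.7°

n·sin(A/2) = 1.310 × sin 45° = 1.310 × 0.7071 = 0.9263.
D_min = 2·arcsin(0.9263) − 90° = 2 × 67.867° − 90° = 45.733°.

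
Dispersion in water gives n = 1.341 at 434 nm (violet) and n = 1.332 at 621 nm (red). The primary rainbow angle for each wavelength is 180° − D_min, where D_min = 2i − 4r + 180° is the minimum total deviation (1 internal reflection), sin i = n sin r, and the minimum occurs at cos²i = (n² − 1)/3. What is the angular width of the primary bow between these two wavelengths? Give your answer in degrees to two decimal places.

At 434 nm (n = 1.341): cos²i = 0.26609 → i = 58.946°, r = 39.705°, D_min = 139.071°, rainbow angle = 40.929°.
At 621 nm (n = 1.332): cos²i = 0.25807 → i = 59.469°, r = 40.290°, D_min = 137.776°, rainbow angle = 42.224°.
Angular width = |40.929° − 42.224°| = 1.295°.

1.29°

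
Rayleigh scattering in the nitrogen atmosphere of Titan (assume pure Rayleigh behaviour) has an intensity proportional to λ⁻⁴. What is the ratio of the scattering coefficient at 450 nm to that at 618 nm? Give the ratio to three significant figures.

3.56

Rayleigh scattering ∝ λ⁻⁴, so the ratio of coefficients is the inverse fourth power of the wavelength ratio.
σ(450)/σ(618) = (618/450)⁴ = (1.3733)⁴ = 3.557.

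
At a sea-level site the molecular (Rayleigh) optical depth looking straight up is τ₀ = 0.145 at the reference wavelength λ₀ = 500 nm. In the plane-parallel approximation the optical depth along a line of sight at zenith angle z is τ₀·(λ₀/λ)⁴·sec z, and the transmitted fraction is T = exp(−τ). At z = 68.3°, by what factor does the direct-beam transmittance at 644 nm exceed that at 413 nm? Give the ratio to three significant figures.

2.01

Airmass: sec 68.3° = 2.7046.
τ(644 nm) = 0.145 × (500/644)⁴ × 2.7046 = 0.145 × 0.3634 × 2.7046 = 0.1425.
τ(413 nm) = 0.145 × (500/413)⁴ × 2.7046 = 0.145 × 2.1482 × 2.7046 = 0.8424.
T(644)/T(413) = exp(τ_B − τ_A) = exp(0.7000) = 2.0137.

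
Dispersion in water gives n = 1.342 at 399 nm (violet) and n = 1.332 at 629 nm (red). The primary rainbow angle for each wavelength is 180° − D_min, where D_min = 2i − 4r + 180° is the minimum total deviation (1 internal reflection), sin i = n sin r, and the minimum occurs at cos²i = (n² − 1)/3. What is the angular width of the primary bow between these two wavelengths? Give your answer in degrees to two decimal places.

1.44°

At 399 nm (n = 1.342): cos²i = 0.26699 → i = 58.888°, r = 39.641°, D_min = 139.213°, rainbow angle = 40.787°.
At 629 nm (n = 1.332): cos²i = 0.25807 → i = 59.469°, r = 40.290°, D_min = 137.776°, rainbow angle = 42.224°.
Angular width = |40.787° − 42.224°| = 1.437°.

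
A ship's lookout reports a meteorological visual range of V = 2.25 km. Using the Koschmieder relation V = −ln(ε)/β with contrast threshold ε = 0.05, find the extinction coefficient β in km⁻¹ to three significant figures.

β = −ln(0.05) / V = 2.996 / 2.25 = 1.3314 km⁻¹.

1.33 km⁻¹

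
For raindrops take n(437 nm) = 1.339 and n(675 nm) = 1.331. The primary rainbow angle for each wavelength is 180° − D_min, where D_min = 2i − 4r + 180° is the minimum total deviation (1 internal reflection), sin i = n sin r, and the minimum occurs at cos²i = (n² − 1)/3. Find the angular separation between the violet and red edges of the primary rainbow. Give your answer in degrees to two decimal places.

At 437 nm (n = 1.339): cos²i = 0.26431 → i = 59.062°, r = 39.834°, D_min = 138.786°, rainbow angle = 41.214°.
At 675 nm (n = 1.331): cos²i = 0.25719 → i = 59.527°, r = 40.356°, D_min = 137.630°, rainbow angle = 42.370°.
Angular width = |41.214° − 42.370°| = 1.156°.

1.16°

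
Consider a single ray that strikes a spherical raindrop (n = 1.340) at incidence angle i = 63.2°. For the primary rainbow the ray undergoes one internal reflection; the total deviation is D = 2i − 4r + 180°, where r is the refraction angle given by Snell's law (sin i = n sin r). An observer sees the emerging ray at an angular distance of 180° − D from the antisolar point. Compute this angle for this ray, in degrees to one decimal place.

40.7°

sin r = sin 63.2° / 1.340 = 0.8926/1.340 = 0.6661; r = 41.77°.
D = 2·63.2° − 4·41.77° + 180° = 126.40° − 167.07° + 180° = 139.33°.
Angle from antisolar point = 180° − D = 40.67°.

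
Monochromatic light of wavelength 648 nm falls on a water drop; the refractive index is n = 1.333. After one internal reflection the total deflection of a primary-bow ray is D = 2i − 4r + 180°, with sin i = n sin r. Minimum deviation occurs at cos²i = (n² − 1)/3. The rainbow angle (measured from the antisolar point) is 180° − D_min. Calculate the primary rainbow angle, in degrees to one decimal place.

42.1°

cos²i = (1.77689 − 1)/3 = 0.25896; i = arccos(0.50888) = 59.410°.
sin r = sin 59.410°/1.333 = 0.64579; r = 40.225°.
D_min = 2·59.410° − 4·40.225° + 180° = 137.922°.
Rainbow angle = 180° − D_min = 42.078°.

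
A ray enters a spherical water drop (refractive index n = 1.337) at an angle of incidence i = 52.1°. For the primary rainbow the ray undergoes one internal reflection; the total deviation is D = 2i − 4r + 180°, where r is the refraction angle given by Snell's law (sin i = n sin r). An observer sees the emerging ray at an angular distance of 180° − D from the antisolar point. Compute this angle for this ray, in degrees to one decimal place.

40.5°

sin r = sin 52.1° / 1.337 = 0.7891/1.337 = 0.5902; r = 36.17°.
D = 2·52.1° − 4·36.17° + 180° = 104.20° − 144.68° + 180° = 139.52°.
Angle from antisolar point = 180° − D = 40.48°.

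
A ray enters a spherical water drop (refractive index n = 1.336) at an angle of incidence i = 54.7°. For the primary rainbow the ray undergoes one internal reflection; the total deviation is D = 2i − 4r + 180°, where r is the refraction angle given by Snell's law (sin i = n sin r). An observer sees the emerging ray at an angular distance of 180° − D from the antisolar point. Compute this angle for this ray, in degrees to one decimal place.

sin r = sin 54.7° / 1.336 = 0.8161/1.336 = 0.6109; r = 37.65°.
D = 2·54.7° − 4·37.65° + 180° = 109.40° − 150.61° + 180° = 138.79°.
Angle from antisolar point = 180° − D = 41.21°.

41.2°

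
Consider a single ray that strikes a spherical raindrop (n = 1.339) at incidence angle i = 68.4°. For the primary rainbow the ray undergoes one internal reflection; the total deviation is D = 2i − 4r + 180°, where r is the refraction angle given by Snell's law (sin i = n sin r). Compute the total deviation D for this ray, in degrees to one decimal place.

140.9°

sin r = sin 68.4° / 1.339 = 0.9298/1.339 = 0.6944; r = 43.98°.
D = 2·68.4° − 4·43.98° + 180° = 136.80° − 175.91° + 180° = 140.89°.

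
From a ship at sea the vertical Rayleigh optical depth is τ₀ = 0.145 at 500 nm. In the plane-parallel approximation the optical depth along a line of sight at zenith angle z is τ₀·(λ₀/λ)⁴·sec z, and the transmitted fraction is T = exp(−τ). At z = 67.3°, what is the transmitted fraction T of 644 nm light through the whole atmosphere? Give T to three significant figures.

sec 67.3° = 2.5913.
τ = 0.145 × (500/644)⁴ × 2.5913 = 0.145 × 0.3634 × 2.5913 = 0.1365.
T = exp(−0.1365) = 0.8724.

0.872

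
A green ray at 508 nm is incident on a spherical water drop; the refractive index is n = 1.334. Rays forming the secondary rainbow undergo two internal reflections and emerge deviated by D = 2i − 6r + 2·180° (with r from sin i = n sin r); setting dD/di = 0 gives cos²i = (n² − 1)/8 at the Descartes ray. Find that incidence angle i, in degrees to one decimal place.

71.8°

cos²i = (1.334² − 1)/8 = (1.77956 − 1)/8 = 0.09744.
cos i = 0.31216, so i = 71.810°.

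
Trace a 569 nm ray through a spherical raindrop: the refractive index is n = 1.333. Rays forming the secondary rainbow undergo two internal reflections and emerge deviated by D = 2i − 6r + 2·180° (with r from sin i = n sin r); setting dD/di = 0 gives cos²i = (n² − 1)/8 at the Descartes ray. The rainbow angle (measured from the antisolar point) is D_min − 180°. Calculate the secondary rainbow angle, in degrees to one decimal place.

50.9°

cos²i = (1.77689 − 1)/8 = 0.09711; i = arccos(0.31163) = 71.843°.
sin r = sin 71.843°/1.333 = 0.71283; r = 45.466°.
D_min = 2·71.843° − 6·45.466° + 360° = 230.891°.
Rainbow angle = D_min − 180° = 50.891°.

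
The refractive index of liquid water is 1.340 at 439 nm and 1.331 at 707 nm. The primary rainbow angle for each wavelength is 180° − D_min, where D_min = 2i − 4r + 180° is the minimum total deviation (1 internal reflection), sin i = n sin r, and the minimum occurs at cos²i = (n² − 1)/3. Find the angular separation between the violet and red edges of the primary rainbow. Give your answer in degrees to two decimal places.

1.30°

At 439 nm (n = 1.340): cos²i = 0.26520 → i = 59.004°, r = 39.770°, D_min = 138.929°, rainbow angle = 41.071°.
At 707 nm (n = 1.331): cos²i = 0.25719 → i = 59.527°, r = 40.356°, D_min = 137.630°, rainbow angle = 42.370°.
Angular width = |41.071° − 42.370°| = 1.299°.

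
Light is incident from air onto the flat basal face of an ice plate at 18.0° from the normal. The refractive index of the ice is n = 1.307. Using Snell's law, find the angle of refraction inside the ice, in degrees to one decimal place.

Snell: sin θ_r = sin θ_i / n = sin 18.0° / 1.307 = 0.3090 / 1.307 = 0.2364.
θ_r = arcsin(0.2364) = 13.68°.

13.7°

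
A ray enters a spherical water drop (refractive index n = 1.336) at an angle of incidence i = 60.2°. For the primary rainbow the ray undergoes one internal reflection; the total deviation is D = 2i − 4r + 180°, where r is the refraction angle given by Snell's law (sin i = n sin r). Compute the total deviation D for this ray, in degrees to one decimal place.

138.4°

sin r = sin 60.2° / 1.336 = 0.8678/1.336 = 0.6495; r = 40.51°.
D = 2·60.2° − 4·40.51° + 180° = 120.40° − 162.02° + 180° = 138.38°.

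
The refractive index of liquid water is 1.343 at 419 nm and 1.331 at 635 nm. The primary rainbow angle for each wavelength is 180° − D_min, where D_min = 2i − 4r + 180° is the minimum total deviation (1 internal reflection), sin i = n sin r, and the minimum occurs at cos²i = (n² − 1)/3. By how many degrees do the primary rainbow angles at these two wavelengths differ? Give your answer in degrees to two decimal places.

At 419 nm (n = 1.343): cos²i = 0.26788 → i = 58.830°, r = 39.577°, D_min = 139.354°, rainbow angle = 40.646°.
At 635 nm (n = 1.331): cos²i = 0.25719 → i = 59.527°, r = 40.356°, D_min = 137.630°, rainbow angle = 42.370°.
Angular width = |40.646° − 42.370°| = 1.724°.

1.72°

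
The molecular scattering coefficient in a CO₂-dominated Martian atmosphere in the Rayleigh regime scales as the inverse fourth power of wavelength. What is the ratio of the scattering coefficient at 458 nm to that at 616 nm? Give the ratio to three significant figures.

3.27

Rayleigh scattering ∝ λ⁻⁴, so the ratio of coefficients is the inverse fourth power of the wavelength ratio.
σ(458)/σ(616) = (616/458)⁴ = (1.3450)⁴ = 3.272.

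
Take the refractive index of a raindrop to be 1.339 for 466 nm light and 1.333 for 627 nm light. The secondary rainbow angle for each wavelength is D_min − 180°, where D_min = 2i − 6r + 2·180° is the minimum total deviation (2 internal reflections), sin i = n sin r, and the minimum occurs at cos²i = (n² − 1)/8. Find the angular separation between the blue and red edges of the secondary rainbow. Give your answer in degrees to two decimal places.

1.56°

At 466 nm (n = 1.339): cos²i = 0.09912 → i = 71.650°, r = 45.141°, D_min = 232.451°, rainbow angle = 52.451°.
At 627 nm (n = 1.333): cos²i = 0.09711 → i = 71.843°, r = 45.466°, D_min = 230.891°, rainbow angle = 50.891°.
Angular width = |52.451° − 50.891°| = 1.560°.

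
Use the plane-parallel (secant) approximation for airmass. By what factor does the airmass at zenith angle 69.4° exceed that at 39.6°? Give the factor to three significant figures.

2.19

X(69.4°)/X(39.6°) = sec 69.4° / sec 39.6° = cos 39.6° / cos 69.4° = 0.7705/0.3518 = 2.1899.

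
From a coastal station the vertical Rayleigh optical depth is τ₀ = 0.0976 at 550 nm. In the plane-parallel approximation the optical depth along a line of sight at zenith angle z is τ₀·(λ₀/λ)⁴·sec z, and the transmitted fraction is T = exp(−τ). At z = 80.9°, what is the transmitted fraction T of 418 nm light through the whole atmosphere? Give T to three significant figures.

sec 80.9° = 6.3228.
τ = 0.0976 × (550/418)⁴ × 6.3228 = 0.0976 × 2.9974 × 6.3228 = 1.8497.
T = exp(−1.8497) = 0.1573.

0.157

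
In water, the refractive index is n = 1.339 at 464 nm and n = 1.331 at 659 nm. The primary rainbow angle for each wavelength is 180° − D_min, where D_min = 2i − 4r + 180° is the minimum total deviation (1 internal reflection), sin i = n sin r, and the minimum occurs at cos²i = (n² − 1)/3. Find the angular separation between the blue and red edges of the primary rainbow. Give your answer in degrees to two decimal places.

1.16°

At 464 nm (n = 1.339): cos²i = 0.26431 → i = 59.062°, r = 39.834°, D_min = 138.786°, rainbow angle = 41.214°.
At 659 nm (n = 1.331): cos²i = 0.25719 → i = 59.527°, r = 40.356°, D_min = 137.630°, rainbow angle = 42.370°.
Angular width = |41.214° − 42.370°| = 1.156°.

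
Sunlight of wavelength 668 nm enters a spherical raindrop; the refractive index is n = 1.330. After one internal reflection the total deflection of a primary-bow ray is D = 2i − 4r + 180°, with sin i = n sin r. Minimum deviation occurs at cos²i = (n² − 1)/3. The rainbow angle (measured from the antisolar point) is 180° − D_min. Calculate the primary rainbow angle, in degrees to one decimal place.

cos²i = (1.76890 − 1)/3 = 0.25630; i = arccos(0.50626) = 59.585°.
sin r = sin 59.585°/1.330 = 0.64841; r = 40.422°.
D_min = 2·59.585° − 4·40.422° + 180° = 137.484°.
Rainbow angle = 180° − D_min = 42.516°.

42.5°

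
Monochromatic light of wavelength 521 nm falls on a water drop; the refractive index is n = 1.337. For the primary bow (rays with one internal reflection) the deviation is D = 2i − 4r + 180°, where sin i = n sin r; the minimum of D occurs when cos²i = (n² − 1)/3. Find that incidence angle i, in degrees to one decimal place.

59.2°

cos²i = (1.337² − 1)/3 = (1.78757 − 1)/3 = 0.26252.
cos i = 0.51237, so i = 59.178°.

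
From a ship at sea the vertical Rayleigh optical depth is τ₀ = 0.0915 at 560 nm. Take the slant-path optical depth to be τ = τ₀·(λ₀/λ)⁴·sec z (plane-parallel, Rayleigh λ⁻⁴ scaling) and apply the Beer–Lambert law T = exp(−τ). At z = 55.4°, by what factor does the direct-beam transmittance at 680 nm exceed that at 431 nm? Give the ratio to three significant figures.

1.47

Airmass: sec 55.4° = 1.7610.
τ(680 nm) = 0.0915 × (560/680)⁴ × 1.7610 = 0.0915 × 0.4600 × 1.7610 = 0.0741.
τ(431 nm) = 0.0915 × (560/431)⁴ × 1.7610 = 0.0915 × 2.8500 × 1.7610 = 0.4592.
T(680)/T(431) = exp(τ_B − τ_A) = exp(0.3851) = 1.4698.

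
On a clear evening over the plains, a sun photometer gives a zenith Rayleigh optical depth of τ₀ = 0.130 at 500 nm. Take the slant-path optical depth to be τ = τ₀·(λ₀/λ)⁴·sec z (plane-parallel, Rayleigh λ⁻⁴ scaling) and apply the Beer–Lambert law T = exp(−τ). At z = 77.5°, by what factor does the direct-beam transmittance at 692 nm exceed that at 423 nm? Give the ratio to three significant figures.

Airmass: sec 77.5° = 4.6202.
τ(692 nm) = 0.130 × (500/692)⁴ × 4.6202 = 0.130 × 0.2726 × 4.6202 = 0.1637.
τ(423 nm) = 0.130 × (500/423)⁴ × 4.6202 = 0.130 × 1.9522 × 4.6202 = 1.1725.
T(692)/T(423) = exp(τ_B − τ_A) = exp(1.0088) = 2.7424.

2.74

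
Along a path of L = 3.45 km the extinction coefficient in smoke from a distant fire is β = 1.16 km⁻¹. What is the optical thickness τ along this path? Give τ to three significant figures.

τ = β·L = 1.16 × 3.45 = 4.0020.

4.00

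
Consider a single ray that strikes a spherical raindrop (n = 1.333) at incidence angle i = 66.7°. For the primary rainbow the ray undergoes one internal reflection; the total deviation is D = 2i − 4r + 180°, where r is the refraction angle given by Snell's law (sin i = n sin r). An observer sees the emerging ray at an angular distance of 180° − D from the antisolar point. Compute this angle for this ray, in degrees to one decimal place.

40.8°

sin r = sin 66.7° / 1.333 = 0.9184/1.333 = 0.6890; r = 43.55°.
D = 2·66.7° − 4·43.55° + 180° = 133.40° − 174.21° + 180° = 139.19°.
Angle from antisolar point = 180° − D = 40.81°.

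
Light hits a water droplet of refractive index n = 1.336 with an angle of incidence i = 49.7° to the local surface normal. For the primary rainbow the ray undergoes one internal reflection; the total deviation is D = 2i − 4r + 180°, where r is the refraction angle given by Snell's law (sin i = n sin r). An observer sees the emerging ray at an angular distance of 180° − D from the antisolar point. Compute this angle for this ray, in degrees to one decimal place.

39.8°

sin r = sin 49.7° / 1.336 = 0.7627/1.336 = 0.5709; r = 34.81°.
D = 2·49.7° − 4·34.81° + 180° = 99.40° − 139.24° + 180° = 140.16°.
Angle from antisolar point = 180° − D = 39.84°.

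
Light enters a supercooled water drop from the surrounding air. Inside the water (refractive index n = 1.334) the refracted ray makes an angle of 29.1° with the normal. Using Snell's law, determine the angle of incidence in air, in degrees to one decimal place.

Snell: sin θ_i = n · sin θ_r = 1.334 × sin 29.1° = 1.334 × 0.4863 = 0.6488.
θ_i = arcsin(0.6488) = 40.45°.

40.4°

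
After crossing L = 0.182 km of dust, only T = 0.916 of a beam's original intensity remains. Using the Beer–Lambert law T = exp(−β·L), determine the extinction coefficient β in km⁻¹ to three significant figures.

Beer–Lambert: T = exp(−βL) ⇒ β = −ln(T)/L = −ln(0.916)/0.182 = 0.0877/0.182 = 0.4821 km⁻¹.

0.482 km⁻¹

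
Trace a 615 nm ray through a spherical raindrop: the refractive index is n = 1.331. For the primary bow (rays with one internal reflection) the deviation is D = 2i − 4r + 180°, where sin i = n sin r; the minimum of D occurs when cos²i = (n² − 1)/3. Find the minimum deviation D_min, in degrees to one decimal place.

cos²i = (1.77156 − 1)/3 = 0.25719; i = arccos(0.50714) = 59.527°.
sin r = sin 59.527°/1.331 = 0.64753; r = 40.356°.
D_min = 2·59.527° − 4·40.356° + 180° = 137.630°.

137.6°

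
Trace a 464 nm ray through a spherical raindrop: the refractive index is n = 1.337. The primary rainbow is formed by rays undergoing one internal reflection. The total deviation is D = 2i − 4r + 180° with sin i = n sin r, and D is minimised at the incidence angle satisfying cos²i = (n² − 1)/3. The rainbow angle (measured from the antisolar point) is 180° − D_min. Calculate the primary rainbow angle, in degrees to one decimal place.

cos²i = (1.78757 − 1)/3 = 0.26252; i = arccos(0.51237) = 59.178°.
sin r = sin 59.178°/1.337 = 0.64231; r = 39.964°.
D_min = 2·59.178° − 4·39.964° + 180° = 138.500°.
Rainbow angle = 180° − D_min = 41.500°.

41.5°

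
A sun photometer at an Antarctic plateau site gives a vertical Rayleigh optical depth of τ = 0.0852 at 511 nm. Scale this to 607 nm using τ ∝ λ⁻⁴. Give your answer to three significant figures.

0.0428

τ(607 nm) = τ(511 nm) × (511/607)⁴ = 0.0852 × (0.8418)⁴ = 0.0852 × 0.5023 = 0.0428.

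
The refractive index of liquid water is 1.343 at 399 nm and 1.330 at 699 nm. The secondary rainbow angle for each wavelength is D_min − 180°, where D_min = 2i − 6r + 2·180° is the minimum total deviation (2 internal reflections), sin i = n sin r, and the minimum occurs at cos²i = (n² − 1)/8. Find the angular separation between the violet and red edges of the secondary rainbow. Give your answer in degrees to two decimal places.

3.38°

At 399 nm (n = 1.343): cos²i = 0.10046 → i = 71.522°, r = 44.928°, D_min = 233.478°, rainbow angle = 53.478°.
At 699 nm (n = 1.330): cos²i = 0.09611 → i = 71.940°, r = 45.630°, D_min = 230.101°, rainbow angle = 50.101°.
Angular width = |53.478° − 50.101°| = 3.377°.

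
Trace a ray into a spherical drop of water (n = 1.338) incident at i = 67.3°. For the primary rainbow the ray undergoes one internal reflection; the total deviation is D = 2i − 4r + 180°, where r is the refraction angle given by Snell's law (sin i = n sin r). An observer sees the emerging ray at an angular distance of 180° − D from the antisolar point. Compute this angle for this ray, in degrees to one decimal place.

sin r = sin 67.3° / 1.338 = 0.9225/1.338 = 0.6895; r = 43.59°.
D = 2·67.3° − 4·43.59° + 180° = 134.60° − 174.36° + 180° = 140.24°.
Angle from antisolar point = 180° − D = 39.76°.

39.8°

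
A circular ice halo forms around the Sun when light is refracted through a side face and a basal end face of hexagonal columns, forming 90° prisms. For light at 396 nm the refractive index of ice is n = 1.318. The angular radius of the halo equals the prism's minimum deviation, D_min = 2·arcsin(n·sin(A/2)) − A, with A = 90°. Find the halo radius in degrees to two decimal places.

47.49°

n·sin(A/2) = 1.318 × sin 45° = 1.318 × 0.7071 = 0.9320.
D_min = 2·arcsin(0.9320) − 90° = 2 × 68.743° − 90° = 47.487°.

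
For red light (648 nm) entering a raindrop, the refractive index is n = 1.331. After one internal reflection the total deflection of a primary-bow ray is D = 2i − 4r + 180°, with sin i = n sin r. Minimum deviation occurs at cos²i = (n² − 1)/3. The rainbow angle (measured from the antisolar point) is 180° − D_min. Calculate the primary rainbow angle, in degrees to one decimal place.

cos²i = (1.77156 − 1)/3 = 0.25719; i = arccos(0.50714) = 59.527°.
sin r = sin 59.527°/1.331 = 0.64753; r = 40.356°.
D_min = 2·59.527° − 4·40.356° + 180° = 137.630°.
Rainbow angle = 180° − D_min = 42.370°.

42.4°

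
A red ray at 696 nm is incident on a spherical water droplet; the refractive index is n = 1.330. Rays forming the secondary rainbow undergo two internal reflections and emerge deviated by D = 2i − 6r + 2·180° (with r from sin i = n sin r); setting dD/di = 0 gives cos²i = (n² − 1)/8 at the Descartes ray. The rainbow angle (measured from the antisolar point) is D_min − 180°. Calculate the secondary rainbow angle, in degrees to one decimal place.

cos²i = (1.76890 − 1)/8 = 0.09611; i = arccos(0.31002) = 71.940°.
sin r = sin 71.940°/1.330 = 0.71483; r = 45.630°.
D_min = 2·71.940° − 6·45.630° + 360° = 230.101°.
Rainbow angle = D_min − 180° = 50.101°.

50.1°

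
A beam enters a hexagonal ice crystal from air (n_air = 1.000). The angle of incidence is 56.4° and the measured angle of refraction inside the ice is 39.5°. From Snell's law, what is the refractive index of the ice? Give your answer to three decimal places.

1.309

n = sin θ_i / sin θ_r = sin 56.4° / sin 39.5° = 0.8329 / 0.6361 = 1.3095.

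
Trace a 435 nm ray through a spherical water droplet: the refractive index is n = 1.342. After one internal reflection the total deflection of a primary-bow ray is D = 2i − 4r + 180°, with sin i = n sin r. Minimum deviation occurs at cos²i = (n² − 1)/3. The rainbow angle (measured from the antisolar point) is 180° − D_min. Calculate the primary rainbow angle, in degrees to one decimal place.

40.8°

cos²i = (1.80096 − 1)/3 = 0.26699; i = arccos(0.51671) = 58.888°.
sin r = sin 58.888°/1.342 = 0.63797; r = 39.641°.
D_min = 2·58.888° − 4·39.641° + 180° = 139.213°.
Rainbow angle = 180° − D_min = 40.787°.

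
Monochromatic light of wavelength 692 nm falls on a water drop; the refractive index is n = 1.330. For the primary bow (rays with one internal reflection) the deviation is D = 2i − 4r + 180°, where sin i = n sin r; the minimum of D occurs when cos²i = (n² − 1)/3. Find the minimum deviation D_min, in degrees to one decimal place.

137.5°

cos²i = (1.76890 − 1)/3 = 0.25630; i = arccos(0.50626) = 59.585°.
sin r = sin 59.585°/1.330 = 0.64841; r = 40.422°.
D_min = 2·59.585° − 4·40.422° + 180° = 137.484°.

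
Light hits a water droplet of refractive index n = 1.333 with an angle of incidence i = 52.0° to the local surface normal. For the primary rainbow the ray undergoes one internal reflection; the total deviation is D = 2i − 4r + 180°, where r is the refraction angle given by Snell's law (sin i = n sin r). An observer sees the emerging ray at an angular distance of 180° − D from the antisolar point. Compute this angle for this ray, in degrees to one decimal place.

sin r = sin 52.0° / 1.333 = 0.7880/1.333 = 0.5912; r = 36.24°.
D = 2·52.0° − 4·36.24° + 180° = 104.00° − 144.96° + 180° = 139.04°.
Angle from antisolar point = 180° − D = 40.96°.

41.0°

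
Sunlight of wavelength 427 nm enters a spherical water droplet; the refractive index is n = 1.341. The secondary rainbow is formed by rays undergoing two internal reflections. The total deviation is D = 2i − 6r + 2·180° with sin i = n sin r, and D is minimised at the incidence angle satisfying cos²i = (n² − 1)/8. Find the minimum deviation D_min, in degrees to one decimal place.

cos²i = (1.79828 − 1)/8 = 0.09979; i = arccos(0.31589) = 71.586°.
sin r = sin 71.586°/1.341 = 0.70753; r = 45.034°.
D_min = 2·71.586° − 6·45.034° + 360° = 232.966°.

233.0°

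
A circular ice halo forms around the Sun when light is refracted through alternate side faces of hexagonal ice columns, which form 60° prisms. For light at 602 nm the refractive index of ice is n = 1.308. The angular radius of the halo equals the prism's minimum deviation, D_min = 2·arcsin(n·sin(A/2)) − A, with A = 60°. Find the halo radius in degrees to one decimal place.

21.7°

n·sin(A/2) = 1.308 × sin 30° = 1.308 × 0.5000 = 0.6540.
D_min = 2·arcsin(0.6540) − 60° = 2 × 40.844° − 60° = 21.688°.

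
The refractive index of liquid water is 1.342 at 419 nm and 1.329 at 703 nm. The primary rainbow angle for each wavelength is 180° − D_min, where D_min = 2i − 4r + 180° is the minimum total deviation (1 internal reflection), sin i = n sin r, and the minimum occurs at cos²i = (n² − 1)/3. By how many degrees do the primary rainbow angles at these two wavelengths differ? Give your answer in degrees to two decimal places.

1.88°

At 419 nm (n = 1.342): cos²i = 0.26699 → i = 58.888°, r = 39.641°, D_min = 139.213°, rainbow angle = 40.787°.
At 703 nm (n = 1.329): cos²i = 0.25541 → i = 59.643°, r = 40.487°, D_min = 137.337°, rainbow angle = 42.663°.
Angular width = |40.787° − 42.663°| = 1.876°.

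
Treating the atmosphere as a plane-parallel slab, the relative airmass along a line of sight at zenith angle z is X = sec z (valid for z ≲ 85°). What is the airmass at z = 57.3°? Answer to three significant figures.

X = sec z = 1/cos 57.3° = 1/0.5402 = 1.8510.

1.85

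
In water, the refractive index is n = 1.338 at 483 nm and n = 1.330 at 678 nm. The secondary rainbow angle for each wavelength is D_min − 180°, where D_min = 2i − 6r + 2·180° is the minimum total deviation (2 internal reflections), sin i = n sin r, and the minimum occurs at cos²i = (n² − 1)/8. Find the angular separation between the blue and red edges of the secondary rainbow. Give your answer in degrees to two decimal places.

At 483 nm (n = 1.338): cos²i = 0.09878 → i = 71.682°, r = 45.195°, D_min = 232.193°, rainbow angle = 52.193°.
At 678 nm (n = 1.330): cos²i = 0.09611 → i = 71.940°, r = 45.630°, D_min = 230.101°, rainbow angle = 50.101°.
Angular width = |52.193° − 50.101°| = 2.092°.

2.09°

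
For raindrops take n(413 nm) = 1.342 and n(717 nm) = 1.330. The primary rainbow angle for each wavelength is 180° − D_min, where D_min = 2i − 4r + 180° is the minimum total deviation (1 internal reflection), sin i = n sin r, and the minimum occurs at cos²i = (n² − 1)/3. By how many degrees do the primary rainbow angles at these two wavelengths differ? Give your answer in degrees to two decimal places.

1.73°

At 413 nm (n = 1.342): cos²i = 0.26699 → i = 58.888°, r = 39.641°, D_min = 139.213°, rainbow angle = 40.787°.
At 717 nm (n = 1.330): cos²i = 0.25630 → i = 59.585°, r = 40.422°, D_min = 137.484°, rainbow angle = 42.516°.
Angular width = |40.787° − 42.516°| = 1.729°.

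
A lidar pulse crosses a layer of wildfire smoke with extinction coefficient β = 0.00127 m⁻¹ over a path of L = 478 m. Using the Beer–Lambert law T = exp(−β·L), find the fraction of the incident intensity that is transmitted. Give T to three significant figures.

τ = β·L = 0.00127 × 478 = 0.6071.
T = exp(−0.6071) = 0.5450.

0.545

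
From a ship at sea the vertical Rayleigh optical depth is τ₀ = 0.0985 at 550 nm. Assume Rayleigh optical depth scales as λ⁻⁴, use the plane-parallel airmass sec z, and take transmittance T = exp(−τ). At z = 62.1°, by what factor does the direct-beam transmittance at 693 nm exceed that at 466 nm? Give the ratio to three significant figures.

1.38

Airmass: sec 62.1° = 2.1371.
τ(693 nm) = 0.0985 × (550/693)⁴ × 2.1371 = 0.0985 × 0.3968 × 2.1371 = 0.0835.
τ(466 nm) = 0.0985 × (550/466)⁴ × 2.1371 = 0.0985 × 1.9405 × 2.1371 = 0.4085.
T(693)/T(466) = exp(τ_B − τ_A) = exp(0.3250) = 1.3840.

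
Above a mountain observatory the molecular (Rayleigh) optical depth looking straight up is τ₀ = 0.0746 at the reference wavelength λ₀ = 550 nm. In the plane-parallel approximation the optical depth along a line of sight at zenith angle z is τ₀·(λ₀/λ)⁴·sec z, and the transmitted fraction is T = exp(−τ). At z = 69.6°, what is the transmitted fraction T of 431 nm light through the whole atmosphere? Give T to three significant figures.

0.567

sec 69.6° = 2.8688.
τ = 0.0746 × (550/431)⁴ × 2.8688 = 0.0746 × 2.6518 × 2.8688 = 0.5675.
T = exp(−0.5675) = 0.5669.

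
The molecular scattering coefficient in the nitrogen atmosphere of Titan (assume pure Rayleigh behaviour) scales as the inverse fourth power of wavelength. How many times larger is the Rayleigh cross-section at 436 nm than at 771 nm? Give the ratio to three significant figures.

9.78

Rayleigh scattering ∝ λ⁻⁴, so the ratio of coefficients is the inverse fourth power of the wavelength ratio.
σ(436)/σ(771) = (771/436)⁴ = (1.7683)⁴ = 9.778.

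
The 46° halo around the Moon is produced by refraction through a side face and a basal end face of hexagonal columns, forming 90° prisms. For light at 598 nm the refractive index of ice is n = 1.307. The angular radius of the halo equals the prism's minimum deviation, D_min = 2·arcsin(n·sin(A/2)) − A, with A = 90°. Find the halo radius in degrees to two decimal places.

45.09°

n·sin(A/2) = 1.307 × sin 45° = 1.307 × 0.7071 = 0.9242.
D_min = 2·arcsin(0.9242) − 90° = 2 × 67.546° − 90° = 45.093°.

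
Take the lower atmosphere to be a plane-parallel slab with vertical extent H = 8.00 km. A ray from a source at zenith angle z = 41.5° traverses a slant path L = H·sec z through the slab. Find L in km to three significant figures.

10.7 km

sec z = 1/cos 41.5° = 1.3352.
L = 8.00 × 1.3352 = 10.682 km.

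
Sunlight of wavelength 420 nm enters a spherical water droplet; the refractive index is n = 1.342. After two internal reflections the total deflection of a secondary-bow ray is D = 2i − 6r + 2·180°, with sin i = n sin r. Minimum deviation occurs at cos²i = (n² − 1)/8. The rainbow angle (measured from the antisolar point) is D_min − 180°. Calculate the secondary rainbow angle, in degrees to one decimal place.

cos²i = (1.80096 − 1)/8 = 0.10012; i = arccos(0.31642) = 71.554°.
sin r = sin 71.554°/1.342 = 0.70687; r = 44.981°.
D_min = 2·71.554° − 6·44.981° + 360° = 233.222°.
Rainbow angle = D_min − 180° = 53.222°.

53.2°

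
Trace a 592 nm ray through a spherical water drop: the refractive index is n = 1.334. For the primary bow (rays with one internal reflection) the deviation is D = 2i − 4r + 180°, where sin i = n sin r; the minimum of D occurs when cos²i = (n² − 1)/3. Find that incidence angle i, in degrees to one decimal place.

59.4°

cos²i = (1.334² − 1)/3 = (1.77956 − 1)/3 = 0.25985.
cos i = 0.50976, so i = 59.352°.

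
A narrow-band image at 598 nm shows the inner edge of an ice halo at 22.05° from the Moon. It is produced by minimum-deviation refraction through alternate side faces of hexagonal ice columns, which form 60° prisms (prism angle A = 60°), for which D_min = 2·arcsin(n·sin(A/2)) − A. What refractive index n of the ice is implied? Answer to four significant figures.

1.313

Rearranging: n = sin((D_min + A)/2) / sin(A/2).
(D_min + A)/2 = (22.05° + 60°)/2 = 41.025°.
n = sin 41.025° / sin 30° = 0.6564 / 0.5000 = 1.3128.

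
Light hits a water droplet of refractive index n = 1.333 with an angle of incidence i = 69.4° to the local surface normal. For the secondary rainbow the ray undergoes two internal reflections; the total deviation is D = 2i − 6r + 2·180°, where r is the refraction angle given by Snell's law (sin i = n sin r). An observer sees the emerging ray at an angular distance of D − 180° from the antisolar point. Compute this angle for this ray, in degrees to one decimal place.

sin r = sin 69.4° / 1.333 = 0.9361/1.333 = 0.7022; r = 44.61°.
D = 2·69.4° − 6·44.61° + 2·180° = 138.80° − 267.63° + 360° = 231.17°.
Angle from antisolar point = D − 180° = 51.17°.

51.2°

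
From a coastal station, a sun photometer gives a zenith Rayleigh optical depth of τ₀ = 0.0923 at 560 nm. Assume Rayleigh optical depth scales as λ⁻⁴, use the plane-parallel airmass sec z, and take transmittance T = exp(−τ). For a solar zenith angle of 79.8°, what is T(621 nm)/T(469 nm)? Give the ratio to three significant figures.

Airmass: sec 79.8° = 5.6470.
τ(621 nm) = 0.0923 × (560/621)⁴ × 5.6470 = 0.0923 × 0.6613 × 5.6470 = 0.3447.
τ(469 nm) = 0.0923 × (560/469)⁴ × 5.6470 = 0.0923 × 2.0326 × 5.6470 = 1.0595.
T(621)/T(469) = exp(τ_B − τ_A) = exp(0.7148) = 2.0437.

2.04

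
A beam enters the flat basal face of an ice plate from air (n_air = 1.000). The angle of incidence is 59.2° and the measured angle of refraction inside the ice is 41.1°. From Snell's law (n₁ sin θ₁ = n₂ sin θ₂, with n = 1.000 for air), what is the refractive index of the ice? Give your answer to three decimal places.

1.307

n = sin θ_i / sin θ_r = sin 59.2° / sin 41.1° = 0.8590 / 0.6574 = 1.3067.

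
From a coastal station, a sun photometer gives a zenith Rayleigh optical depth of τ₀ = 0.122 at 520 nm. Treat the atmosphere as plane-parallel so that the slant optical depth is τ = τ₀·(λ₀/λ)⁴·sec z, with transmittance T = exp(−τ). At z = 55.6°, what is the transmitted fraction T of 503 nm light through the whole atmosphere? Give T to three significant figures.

0.781

sec 55.6° = 1.7700.
τ = 0.122 × (520/503)⁴ × 1.7700 = 0.122 × 1.1422 × 1.7700 = 0.2466.
T = exp(−0.2466) = 0.7814.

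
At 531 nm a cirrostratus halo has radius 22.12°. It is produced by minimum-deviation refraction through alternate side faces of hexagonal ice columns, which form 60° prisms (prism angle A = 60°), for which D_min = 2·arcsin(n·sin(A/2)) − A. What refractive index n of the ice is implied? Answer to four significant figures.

1.314

Rearranging: n = sin((D_min + A)/2) / sin(A/2).
(D_min + A)/2 = (22.12° + 60°)/2 = 41.060°.
n = sin 41.060° / sin 30° = 0.6568 / 0.5000 = 1.3137.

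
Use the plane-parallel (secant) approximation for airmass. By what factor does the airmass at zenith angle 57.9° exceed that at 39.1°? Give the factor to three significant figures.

1.46

X(57.9°)/X(39.1°) = sec 57.9° / sec 39.1° = cos 39.1° / cos 57.9° = 0.7760/0.5314 = 1.4604.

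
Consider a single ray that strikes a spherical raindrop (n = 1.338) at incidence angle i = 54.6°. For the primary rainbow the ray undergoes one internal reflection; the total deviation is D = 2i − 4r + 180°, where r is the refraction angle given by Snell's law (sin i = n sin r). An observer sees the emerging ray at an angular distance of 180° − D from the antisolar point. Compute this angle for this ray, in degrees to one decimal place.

40.9°

sin r = sin 54.6° / 1.338 = 0.8151/1.338 = 0.6092; r = 37.53°.
D = 2·54.6° − 4·37.53° + 180° = 109.20° − 150.13° + 180° = 139.07°.
Angle from antisolar point = 180° − D = 40.93°.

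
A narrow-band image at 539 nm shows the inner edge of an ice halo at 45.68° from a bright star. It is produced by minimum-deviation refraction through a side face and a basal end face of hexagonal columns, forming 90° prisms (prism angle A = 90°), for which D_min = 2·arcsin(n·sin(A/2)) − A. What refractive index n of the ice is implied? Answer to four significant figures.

Rearranging: n = sin((D_min + A)/2) / sin(A/2).
(D_min + A)/2 = (45.68° + 90°)/2 = 67.840°.
n = sin 67.840° / sin 45° = 0.9261 / 0.7071 = 1.3098.

1.310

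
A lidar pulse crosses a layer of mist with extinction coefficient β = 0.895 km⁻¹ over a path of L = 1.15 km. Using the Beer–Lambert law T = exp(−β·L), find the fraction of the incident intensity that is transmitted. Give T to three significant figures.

0.357

τ = β·L = 0.895 × 1.15 = 1.0292.
T = exp(−1.0292) = 0.3573.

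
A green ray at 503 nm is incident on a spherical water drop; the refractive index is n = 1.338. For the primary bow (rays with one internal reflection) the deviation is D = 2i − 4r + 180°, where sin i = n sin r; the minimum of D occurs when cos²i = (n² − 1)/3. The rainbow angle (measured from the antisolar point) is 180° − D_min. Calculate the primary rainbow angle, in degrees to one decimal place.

cos²i = (1.79024 − 1)/3 = 0.26341; i = arccos(0.51324) = 59.120°.
sin r = sin 59.120°/1.338 = 0.64144; r = 39.899°.
D_min = 2·59.120° − 4·39.899° + 180° = 138.643°.
Rainbow angle = 180° − D_min = 41.357°.

41.4°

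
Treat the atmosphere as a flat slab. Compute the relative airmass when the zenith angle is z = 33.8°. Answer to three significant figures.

1.20

X = sec z = 1/cos 33.8° = 1/0.8310 = 1.2034.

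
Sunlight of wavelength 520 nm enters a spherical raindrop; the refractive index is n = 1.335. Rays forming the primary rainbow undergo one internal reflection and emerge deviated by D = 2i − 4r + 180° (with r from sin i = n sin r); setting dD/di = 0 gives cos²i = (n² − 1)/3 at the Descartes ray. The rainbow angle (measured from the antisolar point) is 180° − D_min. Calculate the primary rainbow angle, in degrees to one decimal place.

41.8°

cos²i = (1.78222 − 1)/3 = 0.26074; i = arccos(0.51063) = 59.294°.
sin r = sin 59.294°/1.335 = 0.64405; r = 40.094°.
D_min = 2·59.294° − 4·40.094° + 180° = 138.212°.
Rainbow angle = 180° − D_min = 41.788°.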